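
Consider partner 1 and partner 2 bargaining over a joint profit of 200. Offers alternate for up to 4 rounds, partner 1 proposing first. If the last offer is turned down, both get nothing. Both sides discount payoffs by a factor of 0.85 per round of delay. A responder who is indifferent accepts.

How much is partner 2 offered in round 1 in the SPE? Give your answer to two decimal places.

148.33

Round 4 (partner 2 proposes): rejection yields 0 for partner 1; partner 2 offers 0 and keeps 200.
Round 3 (partner 1 proposes): partner 2 can get 200 next round, worth 0.85 × 200 = 170 now. Partner 1 offers 170 and keeps 200 − 170 = 30.
Round 2 (partner 2 proposes): partner 1 can get 30 next round, worth 0.85 × 30 = 25.5 now, so partner 2 offers 25.5, keeping 174.5.
Round 1 (partner 1 proposes): partner 2 can get 174.5 next round, worth 0.85 × 174.5 = 148.325 now; partner 1 offers that and keeps 51.675.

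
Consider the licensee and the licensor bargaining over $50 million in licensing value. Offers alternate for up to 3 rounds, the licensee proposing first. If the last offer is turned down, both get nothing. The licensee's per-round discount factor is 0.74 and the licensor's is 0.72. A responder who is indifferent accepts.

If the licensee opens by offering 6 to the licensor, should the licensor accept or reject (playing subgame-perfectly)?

Work out the licensor's continuation value if the offer is rejected.
Round 3 (the licensee proposes): the licensor will accept anything ≥ 0, so the licensee offers 0 and keeps 50.
Round 2 (the licensor proposes): the licensee can get 50 next round, worth 0.74 × 50 = 37 now; the licensor offers that and keeps 13.
So by rejecting in round 1, the licensor gets 13 next round, worth 0.72 × 13 = 9.36 now.
Offer 6 < 9.36, so the licensor rejects.

Reject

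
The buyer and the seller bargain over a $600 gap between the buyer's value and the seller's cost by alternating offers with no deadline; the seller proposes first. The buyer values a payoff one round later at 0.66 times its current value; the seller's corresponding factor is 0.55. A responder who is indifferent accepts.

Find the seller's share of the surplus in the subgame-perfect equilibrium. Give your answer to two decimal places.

In a stationary SPE each proposer offers the other exactly their discounted continuation value.
If the seller keeps x when proposing and the buyer keeps y when proposing, then x = 600 − 0.66y and y = 600 − 0.55x.
Solving: x = 600(1 − 0.66) / (1 − 0.55·0.66) = 204 / 0.637 ≈ 320.2512.
The buyer gets 600 − 320.2512 ≈ 279.7488.

320.25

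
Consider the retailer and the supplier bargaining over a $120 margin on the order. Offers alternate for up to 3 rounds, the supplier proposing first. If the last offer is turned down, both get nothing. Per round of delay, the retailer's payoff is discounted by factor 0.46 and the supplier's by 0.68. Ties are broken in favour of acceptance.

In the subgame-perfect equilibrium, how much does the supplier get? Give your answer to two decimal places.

102.34

Round 3 (the supplier proposes): rejection yields 0 for the retailer; the supplier offers 0 and keeps 120.
Round 2 (the retailer proposes): the supplier can get 120 next round, worth 0.68 × 120 = 81.6 now, so the retailer offers 81.6, keeping 38.4.
Round 1 (the supplier proposes): the retailer can get 38.4 next round, worth 0.46 × 38.4 = 17.664 now. The supplier offers 17.664 and keeps 120 − 17.664 = 102.336.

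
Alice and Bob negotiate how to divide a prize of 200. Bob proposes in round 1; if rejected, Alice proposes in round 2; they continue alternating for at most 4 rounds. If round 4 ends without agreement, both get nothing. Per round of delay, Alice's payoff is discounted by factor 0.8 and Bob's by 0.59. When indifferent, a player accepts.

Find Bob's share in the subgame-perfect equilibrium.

Round 4 (Alice proposes): rejection yields 0 for Bob; Alice offers 0 and keeps 200.
Round 3 (Bob proposes): Alice can get 200 next round, worth 0.8 × 200 = 160 now; Bob offers that and keeps 40.
Round 2 (Alice proposes): Bob can get 40 next round, worth 0.59 × 40 = 23.6 now, so Alice offers 23.6, keeping 176.4.
Round 1 (Bob proposes): Alice can get 176.4 next round, worth 0.8 × 176.4 = 141.12 now. Bob offers 141.12 and keeps 200 − 141.12 = 58.88.

58.88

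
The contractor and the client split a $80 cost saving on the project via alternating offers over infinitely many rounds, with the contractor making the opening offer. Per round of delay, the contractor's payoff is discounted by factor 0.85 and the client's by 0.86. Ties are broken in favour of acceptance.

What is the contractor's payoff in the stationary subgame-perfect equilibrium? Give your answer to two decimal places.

41.64

In a stationary SPE each proposer offers the other exactly their discounted continuation value.
If the contractor keeps x when proposing and the client keeps y when proposing, then x = 80 − 0.86y and y = 80 − 0.85x.
Solving: x = 80(1 − 0.86) / (1 − 0.85·0.86) = 11.2 / 0.269 ≈ 41.6357.
The client gets 80 − 41.6357 ≈ 38.3643.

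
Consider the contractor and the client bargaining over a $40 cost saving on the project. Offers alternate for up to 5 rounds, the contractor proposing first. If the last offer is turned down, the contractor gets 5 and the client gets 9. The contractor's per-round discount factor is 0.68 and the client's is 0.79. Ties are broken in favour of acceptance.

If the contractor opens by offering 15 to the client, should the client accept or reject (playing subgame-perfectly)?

Work out the client's continuation value if the offer is rejected.
Round 5 (the contractor proposes): the client gets 9 if talks fail, so the contractor offers 9 and keeps 31.
Round 4 (the client proposes): the contractor can get 31 next round, worth 0.68 × 31 = 21.08 now, so the client offers 21.08, keeping 18.92.
Round 3 (the contractor proposes): the client can get 18.92 next round, worth 0.79 × 18.92 = 14.9468 now. The contractor offers 14.9468 and keeps 40 − 14.9468 = 25.0532.
Round 2 (the client proposes): the contractor can get 25.0532 next round, worth 0.68 × 25.0532 = 17.036176 now, so the client offers 17.036176, keeping 22.963824.
So by rejecting in round 1, the client gets 22.963824 next round, worth 0.79 × 22.963824 = 18.14142096 now.
Offer 15 < 18.14142096, so the client rejects.

Reject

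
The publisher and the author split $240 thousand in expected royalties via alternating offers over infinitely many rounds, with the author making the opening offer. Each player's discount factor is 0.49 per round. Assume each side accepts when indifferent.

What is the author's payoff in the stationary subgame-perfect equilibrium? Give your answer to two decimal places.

161.07

When the author proposes, the publisher accepts any offer worth at least 0.49 times what the publisher would get by proposing next round; and vice versa.
This gives x = 240 − 0.49y and y = 240 − 0.49x, where x and y are each side's share when it proposes.
Hence (1 − 0.49·0.49)x = 240(1 − 0.49), i.e. 0.7599·x = 122.4.
x ≈ 161.0738; the publisher's share is 240 − x ≈ 78.9262.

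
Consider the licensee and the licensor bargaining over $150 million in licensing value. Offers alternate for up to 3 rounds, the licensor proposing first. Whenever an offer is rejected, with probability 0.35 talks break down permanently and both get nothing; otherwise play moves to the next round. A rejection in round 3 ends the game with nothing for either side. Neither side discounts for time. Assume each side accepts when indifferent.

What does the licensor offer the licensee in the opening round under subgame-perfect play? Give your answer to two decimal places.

Round 3 (the licensor proposes): the licensee will accept anything ≥ 0, so the licensor offers 0 and keeps 150.
Round 2 (the licensee proposes): rejecting gives the licensor an expected 0.65 × 150 = 97.5, so the licensee offers 97.5, keeping 52.5.
Round 1 (the licensor proposes): rejecting gives the licensee an expected 0.65 × 52.5 = 34.125, so the licensor offers 34.125, keeping 115.875.

34.13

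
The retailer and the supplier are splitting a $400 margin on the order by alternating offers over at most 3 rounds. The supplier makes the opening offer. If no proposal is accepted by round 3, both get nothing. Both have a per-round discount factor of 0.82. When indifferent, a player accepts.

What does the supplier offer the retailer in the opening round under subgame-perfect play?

59.04

Round 3 (the supplier proposes): rejection yields 0 for the retailer; the supplier offers 0 and keeps 400.
Round 2 (the retailer proposes): the supplier can get 400 next round, worth 0.82 × 400 = 328 now; the retailer offers that and keeps 72.
Round 1 (the supplier proposes): the retailer can get 72 next round, worth 0.82 × 72 = 59.04 now, so the supplier offers 59.04, keeping 340.96.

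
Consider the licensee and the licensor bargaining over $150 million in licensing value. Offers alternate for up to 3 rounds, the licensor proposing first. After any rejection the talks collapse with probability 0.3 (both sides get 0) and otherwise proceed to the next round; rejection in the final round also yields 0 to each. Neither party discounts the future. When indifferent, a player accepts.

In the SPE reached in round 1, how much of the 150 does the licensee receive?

Round 3 (the licensor proposes): the licensee will accept anything ≥ 0, so the licensor offers 0 and keeps 150.
Round 2 (the licensee proposes): rejecting gives the licensor an expected 0.7 × 150 = 105. The licensee offers 105 and keeps 150 − 105 = 45.
Round 1 (the licensor proposes): rejecting gives the licensee an expected 0.7 × 45 = 31.5, so the licensor offers 31.5, keeping 118.5.

31.5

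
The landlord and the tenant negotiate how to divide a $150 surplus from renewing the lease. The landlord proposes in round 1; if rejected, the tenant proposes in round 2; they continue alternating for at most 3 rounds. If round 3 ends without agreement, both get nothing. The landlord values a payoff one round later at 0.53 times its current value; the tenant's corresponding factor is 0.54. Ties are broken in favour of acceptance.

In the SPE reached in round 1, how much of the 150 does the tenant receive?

Round 3 (the landlord proposes): the tenant will accept anything ≥ 0, so the landlord offers 0 and keeps 150.
Round 2 (the tenant proposes): the landlord can get 150 next round, worth 0.53 × 150 = 79.5 now, so the tenant offers 79.5, keeping 70.5.
Round 1 (the landlord proposes): the tenant can get 70.5 next round, worth 0.54 × 70.5 = 38.07 now, so the landlord offers 38.07, keeping 111.93.

38.07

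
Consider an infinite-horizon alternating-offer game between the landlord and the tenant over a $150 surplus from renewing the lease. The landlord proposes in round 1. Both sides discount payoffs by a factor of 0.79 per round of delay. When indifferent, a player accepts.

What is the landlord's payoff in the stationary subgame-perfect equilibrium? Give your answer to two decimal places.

83.80

In a stationary SPE each proposer offers the other exactly their discounted continuation value.
If the landlord keeps x when proposing and the tenant keeps y when proposing, then x = 150 − 0.79y and y = 150 − 0.79x.
Solving: x = 150(1 − 0.79) / (1 − 0.79·0.79) = 31.5 / 0.3759 ≈ 83.7989.
The tenant gets 150 − 83.7989 ≈ 66.2011.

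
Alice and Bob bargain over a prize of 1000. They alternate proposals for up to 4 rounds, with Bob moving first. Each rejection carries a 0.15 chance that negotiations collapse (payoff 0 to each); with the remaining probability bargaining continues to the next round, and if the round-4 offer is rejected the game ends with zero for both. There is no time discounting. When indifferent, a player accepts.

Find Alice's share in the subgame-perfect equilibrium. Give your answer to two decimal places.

741.63

Round 4 (Alice proposes): rejection yields 0 for Bob; Alice offers 0 and keeps 1000.
Round 3 (Bob proposes): rejecting gives Alice an expected 0.85 × 1000 = 850, so Bob offers 850, keeping 150.
Round 2 (Alice proposes): rejecting gives Bob an expected 0.85 × 150 = 127.5. Alice offers 127.5 and keeps 1000 − 127.5 = 872.5.
Round 1 (Bob proposes): rejecting gives Alice an expected 0.85 × 872.5 = 741.625, so Bob offers 741.625, keeping 258.375.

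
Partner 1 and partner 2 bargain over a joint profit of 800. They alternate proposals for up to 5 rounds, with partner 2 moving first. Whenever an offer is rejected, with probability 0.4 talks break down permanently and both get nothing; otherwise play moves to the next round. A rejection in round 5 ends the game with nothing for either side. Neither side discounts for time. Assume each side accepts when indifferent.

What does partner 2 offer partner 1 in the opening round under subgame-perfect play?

Round 5 (partner 2 proposes): rejection yields 0 for partner 1; partner 2 offers 0 and keeps 800.
Round 4 (partner 1 proposes): rejecting gives partner 2 an expected 0.6 × 800 = 480, so partner 1 offers 480, keeping 320.
Round 3 (partner 2 proposes): rejecting gives partner 1 an expected 0.6 × 320 = 192, so partner 2 offers 192, keeping 608.
Round 2 (partner 1 proposes): rejecting gives partner 2 an expected 0.6 × 608 = 364.8, so partner 1 offers 364.8, keeping 435.2.
Round 1 (partner 2 proposes): rejecting gives partner 1 an expected 0.6 × 435.2 = 261.12, so partner 2 offers 261.12, keeping 538.88.

261.12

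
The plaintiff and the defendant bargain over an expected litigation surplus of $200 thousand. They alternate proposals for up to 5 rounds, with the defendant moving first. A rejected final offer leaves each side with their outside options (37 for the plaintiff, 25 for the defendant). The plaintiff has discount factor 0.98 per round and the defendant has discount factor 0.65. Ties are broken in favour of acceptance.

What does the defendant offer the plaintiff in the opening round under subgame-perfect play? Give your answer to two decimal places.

127.31

Round 5 (the defendant proposes): the plaintiff gets 37 if talks fail, so the defendant offers 37 and keeps 163.
Round 4 (the plaintiff proposes): the defendant can get 163 next round, worth 0.65 × 163 = 105.95 now, so the plaintiff offers 105.95, keeping 94.05.
Round 3 (the defendant proposes): the plaintiff can get 94.05 next round, worth 0.98 × 94.05 = 92.169 now; the defendant offers that and keeps 107.831.
Round 2 (the plaintiff proposes): the defendant can get 107.831 next round, worth 0.65 × 107.831 = 70.09015 now; the plaintiff offers that and keeps 129.90985.
Round 1 (the defendant proposes): the plaintiff can get 129.90985 next round, worth 0.98 × 129.90985 = 127.311653 now. The defendant offers 127.311653 and keeps 200 − 127.311653 = 72.688347.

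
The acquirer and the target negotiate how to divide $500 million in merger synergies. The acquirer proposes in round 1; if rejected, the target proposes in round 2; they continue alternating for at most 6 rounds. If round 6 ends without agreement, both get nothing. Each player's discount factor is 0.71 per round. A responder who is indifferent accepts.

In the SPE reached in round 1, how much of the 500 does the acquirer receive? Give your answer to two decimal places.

254.94

Round 6 (the target proposes): the acquirer will accept anything ≥ 0, so the target offers 0 and keeps 500.
Round 5 (the acquirer proposes): the target can get 500 next round, worth 0.71 × 500 = 355 now, so the acquirer offers 355, keeping 145.
Round 4 (the target proposes): the acquirer can get 145 next round, worth 0.71 × 145 = 102.95 now, so the target offers 102.95, keeping 397.05.
Round 3 (the acquirer proposes): the target can get 397.05 next round, worth 0.71 × 397.05 = 281.9055 now, so the acquirer offers 281.9055, keeping 218.0945.
Round 2 (the target proposes): the acquirer can get 218.0945 next round, worth 0.71 × 218.0945 = 154.847095 now. The target offers 154.847095 and keeps 500 − 154.847095 = 345.152905.
Round 1 (the acquirer proposes): the target can get 345.152905 next round, worth 0.71 × 345.152905 = 245.05856255 now. The acquirer offers 245.05856255 and keeps 500 − 245.05856255 = 254.94143745.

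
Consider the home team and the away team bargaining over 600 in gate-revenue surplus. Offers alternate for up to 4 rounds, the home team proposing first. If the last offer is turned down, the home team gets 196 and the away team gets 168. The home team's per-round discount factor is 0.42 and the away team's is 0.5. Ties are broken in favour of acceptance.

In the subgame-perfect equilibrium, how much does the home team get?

383.58

Round 4 (the away team proposes): the home team gets 196 if talks fail, so the away team offers 196 and keeps 404.
Round 3 (the home team proposes): the away team can get 404 next round, worth 0.5 × 404 = 202 now, so the home team offers 202, keeping 398.
Round 2 (the away team proposes): the home team can get 398 next round, worth 0.42 × 398 = 167.16 now. The away team offers 167.16 and keeps 600 − 167.16 = 432.84.
Round 1 (the home team proposes): the away team can get 432.84 next round, worth 0.5 × 432.84 = 216.42 now. The home team offers 216.42 and keeps 600 − 216.42 = 383.58.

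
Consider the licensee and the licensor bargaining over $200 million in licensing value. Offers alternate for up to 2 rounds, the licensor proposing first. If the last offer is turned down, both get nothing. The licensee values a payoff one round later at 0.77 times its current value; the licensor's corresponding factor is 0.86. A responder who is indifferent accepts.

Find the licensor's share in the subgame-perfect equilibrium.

Round 2 (the licensee proposes): the licensor will accept anything ≥ 0, so the licensee offers 0 and keeps 200.
Round 1 (the licensor proposes): the licensee can get 200 next round, worth 0.77 × 200 = 154 now; the licensor offers that and keeps 46.

46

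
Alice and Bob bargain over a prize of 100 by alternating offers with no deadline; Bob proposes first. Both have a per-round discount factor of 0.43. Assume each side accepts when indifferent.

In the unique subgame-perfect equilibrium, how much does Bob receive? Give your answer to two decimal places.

Let x be Bob's share when Bob proposes and y be Alice's share when Alice proposes.
Alice accepts iff offered ≥ 0.43·y, so x = 100 − 0.43y. Symmetrically y = 100 − 0.43x.
Substituting: x = 100 − 0.43(100 − 0.43x), giving x(1 − 0.43·0.43) = 100(1 − 0.43).
So x = 100 × 0.57 / 0.8151 ≈ 69.9301, and Alice receives 100 − x ≈ 30.0699.

69.93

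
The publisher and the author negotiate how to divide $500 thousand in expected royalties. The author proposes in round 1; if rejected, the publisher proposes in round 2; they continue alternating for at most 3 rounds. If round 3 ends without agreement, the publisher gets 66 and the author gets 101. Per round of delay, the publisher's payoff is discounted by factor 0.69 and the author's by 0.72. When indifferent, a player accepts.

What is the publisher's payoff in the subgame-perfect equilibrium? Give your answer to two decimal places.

Round 3 (the author proposes): the publisher gets 66 if talks fail, so the author offers 66 and keeps 434.
Round 2 (the publisher proposes): the author can get 434 next round, worth 0.72 × 434 = 312.48 now, so the publisher offers 312.48, keeping 187.52.
Round 1 (the author proposes): the publisher can get 187.52 next round, worth 0.69 × 187.52 = 129.3888 now. The author offers 129.3888 and keeps 500 − 129.3888 = 370.6112.

129.39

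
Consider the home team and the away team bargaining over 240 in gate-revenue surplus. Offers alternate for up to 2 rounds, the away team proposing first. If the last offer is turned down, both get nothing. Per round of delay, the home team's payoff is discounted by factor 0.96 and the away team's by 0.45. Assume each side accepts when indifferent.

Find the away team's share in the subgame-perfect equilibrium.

Work backward from the last round.
Round 2 (the home team proposes): the away team will accept anything ≥ 0, so the home team offers 0 and keeps 240.
Round 1 (the away team proposes): the home team can get 240 next round, worth 0.96 × 240 = 230.4 now; the away team offers that and keeps 9.6.

9.6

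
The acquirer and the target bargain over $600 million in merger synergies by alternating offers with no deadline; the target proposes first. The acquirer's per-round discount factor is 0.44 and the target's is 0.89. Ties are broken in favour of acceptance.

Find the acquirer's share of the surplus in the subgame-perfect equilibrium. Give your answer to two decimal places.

47.73

When the target proposes, the acquirer accepts any offer worth at least 0.44 times what the acquirer would get by proposing next round; and vice versa.
This gives x = 600 − 0.44y and y = 600 − 0.89x, where x and y are each side's share when it proposes.
Hence (1 − 0.44·0.89)x = 600(1 − 0.44), i.e. 0.6084·x = 336.
x ≈ 552.2682; the acquirer's share is 600 − x ≈ 47.7318.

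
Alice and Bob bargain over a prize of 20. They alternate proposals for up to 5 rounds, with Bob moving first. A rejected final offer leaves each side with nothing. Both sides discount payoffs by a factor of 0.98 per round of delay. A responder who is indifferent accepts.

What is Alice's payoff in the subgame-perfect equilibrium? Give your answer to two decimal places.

Round 5 (Bob proposes): rejection yields 0 for Alice; Bob offers 0 and keeps 20.
Round 4 (Alice proposes): Bob can get 20 next round, worth 0.98 × 20 = 19.6 now. Alice offers 19.6 and keeps 20 − 19.6 = 0.4.
Round 3 (Bob proposes): Alice can get 0.4 next round, worth 0.98 × 0.4 = 0.392 now; Bob offers that and keeps 19.608.
Round 2 (Alice proposes): Bob can get 19.608 next round, worth 0.98 × 19.608 = 19.21584 now, so Alice offers 19.21584, keeping 0.78416.
Round 1 (Bob proposes): Alice can get 0.78416 next round, worth 0.98 × 0.78416 = 0.7684768 now; Bob offers that and keeps 19.2315232.

0.77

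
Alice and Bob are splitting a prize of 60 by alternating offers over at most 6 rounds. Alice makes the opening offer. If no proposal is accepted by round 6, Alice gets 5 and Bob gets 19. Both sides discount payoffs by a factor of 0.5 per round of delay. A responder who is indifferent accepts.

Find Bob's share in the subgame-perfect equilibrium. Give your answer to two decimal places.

20.47

Round 6 (Bob proposes): Alice gets 5 if talks fail, so Bob offers 5 and keeps 55.
Round 5 (Alice proposes): Bob can get 55 next round, worth 0.5 × 55 = 27.5 now. Alice offers 27.5 and keeps 60 − 27.5 = 32.5.
Round 4 (Bob proposes): Alice can get 32.5 next round, worth 0.5 × 32.5 = 16.25 now, so Bob offers 16.25, keeping 43.75.
Round 3 (Alice proposes): Bob can get 43.75 next round, worth 0.5 × 43.75 = 21.875 now, so Alice offers 21.875, keeping 38.125.
Round 2 (Bob proposes): Alice can get 38.125 next round, worth 0.5 × 38.125 = 19.0625 now; Bob offers that and keeps 40.9375.
Round 1 (Alice proposes): Bob can get 40.9375 next round, worth 0.5 × 40.9375 = 20.46875 now; Alice offers that and keeps 39.53125.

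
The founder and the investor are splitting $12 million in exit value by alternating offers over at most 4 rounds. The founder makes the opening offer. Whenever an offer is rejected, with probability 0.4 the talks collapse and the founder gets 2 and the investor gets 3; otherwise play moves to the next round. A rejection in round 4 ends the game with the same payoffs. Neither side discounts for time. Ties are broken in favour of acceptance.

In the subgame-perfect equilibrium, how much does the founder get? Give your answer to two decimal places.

Round 4 (the investor proposes): the founder gets 2 if talks fail, so the investor offers 2 and keeps 10.
Round 3 (the founder proposes): rejecting gives the investor an expected 0.6 × 10 + 0.4 × 3 = 7.2. The founder offers 7.2 and keeps 12 − 7.2 = 4.8.
Round 2 (the investor proposes): rejecting gives the founder an expected 0.6 × 4.8 + 0.4 × 2 = 3.68, so the investor offers 3.68, keeping 8.32.
Round 1 (the founder proposes): rejecting gives the investor an expected 0.6 × 8.32 + 0.4 × 3 = 6.192, so the founder offers 6.192, keeping 5.808.

5.81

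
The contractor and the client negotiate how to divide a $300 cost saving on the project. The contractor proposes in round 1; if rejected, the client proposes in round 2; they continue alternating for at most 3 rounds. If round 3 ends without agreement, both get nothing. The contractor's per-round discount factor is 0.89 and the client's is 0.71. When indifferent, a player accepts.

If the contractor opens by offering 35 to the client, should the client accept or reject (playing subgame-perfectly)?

Round 3 (the contractor proposes): the client will accept anything ≥ 0, so the contractor offers 0 and keeps 300.
Round 2 (the client proposes): the contractor can get 300 next round, worth 0.89 × 300 = 267 now, so the client offers 267, keeping 33.
So by rejecting in round 1, the client gets 33 next round, worth 0.71 × 33 = 23.43 now.
Offer 35 ≥ 23.43, so the client accepts.

Accept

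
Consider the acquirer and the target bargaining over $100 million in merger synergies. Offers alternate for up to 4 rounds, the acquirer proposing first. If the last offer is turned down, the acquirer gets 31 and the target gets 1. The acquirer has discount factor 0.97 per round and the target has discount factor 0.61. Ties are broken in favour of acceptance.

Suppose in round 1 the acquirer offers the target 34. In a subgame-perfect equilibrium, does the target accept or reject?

Accept

Round 4 (the target proposes): the acquirer gets 31 if talks fail, so the target offers 31 and keeps 69.
Round 3 (the acquirer proposes): the target can get 69 next round, worth 0.61 × 69 = 42.09 now. The acquirer offers 42.09 and keeps 100 − 42.09 = 57.91.
Round 2 (the target proposes): the acquirer can get 57.91 next round, worth 0.97 × 57.91 = 56.1727 now. The target offers 56.1727 and keeps 100 − 56.1727 = 43.8273.
So by rejecting in round 1, the target gets 43.8273 next round, worth 0.61 × 43.8273 = 26.734653 now.
Offer 34 ≥ 26.734653, so the target accepts.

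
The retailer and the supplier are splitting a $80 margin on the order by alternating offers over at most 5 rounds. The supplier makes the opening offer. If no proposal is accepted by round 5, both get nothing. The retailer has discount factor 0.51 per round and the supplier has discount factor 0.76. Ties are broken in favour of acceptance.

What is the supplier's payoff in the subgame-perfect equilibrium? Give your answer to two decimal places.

66.41

Solve by backward induction from round 5.
Round 5 (the supplier proposes): rejection yields 0 for the retailer; the supplier offers 0 and keeps 80.
Round 4 (the retailer proposes): the supplier can get 80 next round, worth 0.76 × 80 = 60.8 now, so the retailer offers 60.8, keeping 19.2.
Round 3 (the supplier proposes): the retailer can get 19.2 next round, worth 0.51 × 19.2 = 9.792 now. The supplier offers 9.792 and keeps 80 − 9.792 = 70.208.
Round 2 (the retailer proposes): the supplier can get 70.208 next round, worth 0.76 × 70.208 = 53.35808 now, so the retailer offers 53.35808, keeping 26.64192.
Round 1 (the supplier proposes): the retailer can get 26.64192 next round, worth 0.51 × 26.64192 = 13.5873792 now, so the supplier offers 13.5873792, keeping 66.4126208.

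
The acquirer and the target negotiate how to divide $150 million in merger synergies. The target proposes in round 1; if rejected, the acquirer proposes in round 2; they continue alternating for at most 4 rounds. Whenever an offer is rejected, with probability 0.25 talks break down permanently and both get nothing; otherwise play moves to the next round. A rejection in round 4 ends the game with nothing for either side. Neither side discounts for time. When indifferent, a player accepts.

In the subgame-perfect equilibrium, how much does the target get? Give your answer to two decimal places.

Round 4 (the acquirer proposes): rejection yields 0 for the target; the acquirer offers 0 and keeps 150.
Round 3 (the target proposes): rejecting gives the acquirer an expected 0.75 × 150 = 112.5; the target offers that and keeps 37.5.
Round 2 (the acquirer proposes): rejecting gives the target an expected 0.75 × 37.5 = 28.125; the acquirer offers that and keeps 121.875.
Round 1 (the target proposes): rejecting gives the acquirer an expected 0.75 × 121.875 = 91.40625, so the target offers 91.40625, keeping 58.59375.

58.59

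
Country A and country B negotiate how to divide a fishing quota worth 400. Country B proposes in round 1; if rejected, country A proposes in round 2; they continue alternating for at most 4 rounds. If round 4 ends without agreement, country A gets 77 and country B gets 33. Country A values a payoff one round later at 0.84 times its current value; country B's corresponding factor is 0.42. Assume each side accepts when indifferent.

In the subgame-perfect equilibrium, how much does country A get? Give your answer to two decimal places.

Round 4 (country A proposes): country B gets 33 if talks fail, so country A offers 33 and keeps 367.
Round 3 (country B proposes): country A can get 367 next round, worth 0.84 × 367 = 308.28 now; country B offers that and keeps 91.72.
Round 2 (country A proposes): country B can get 91.72 next round, worth 0.42 × 91.72 = 38.5224 now, so country A offers 38.5224, keeping 361.4776.
Round 1 (country B proposes): country A can get 361.4776 next round, worth 0.84 × 361.4776 = 303.641184 now. Country B offers 303.641184 and keeps 400 − 303.641184 = 96.358816.

303.64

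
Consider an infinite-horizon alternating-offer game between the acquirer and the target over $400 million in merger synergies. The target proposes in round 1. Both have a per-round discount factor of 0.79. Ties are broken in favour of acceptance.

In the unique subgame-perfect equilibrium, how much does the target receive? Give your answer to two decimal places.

Let x be the target's share when the target proposes and y be the acquirer's share when the acquirer proposes.
The acquirer accepts iff offered ≥ 0.79·y, so x = 400 − 0.79y. Symmetrically y = 400 − 0.79x.
Substituting: x = 400 − 0.79(400 − 0.79x), giving x(1 − 0.79·0.79) = 400(1 − 0.79).
So x = 400 × 0.21 / 0.3759 ≈ 223.4637, and the acquirer receives 400 − x ≈ 176.5363.

223.46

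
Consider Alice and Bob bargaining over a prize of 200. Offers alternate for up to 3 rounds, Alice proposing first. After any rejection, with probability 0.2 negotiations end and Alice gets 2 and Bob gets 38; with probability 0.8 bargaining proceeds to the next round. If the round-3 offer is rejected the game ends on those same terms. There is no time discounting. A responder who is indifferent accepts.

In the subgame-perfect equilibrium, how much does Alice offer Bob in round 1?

63.6

Round 3 (Alice proposes): Bob gets 38 if talks fail, so Alice offers 38 and keeps 162.
Round 2 (Bob proposes): rejecting gives Alice an expected 0.8 × 162 + 0.2 × 2 = 130, so Bob offers 130, keeping 70.
Round 1 (Alice proposes): rejecting gives Bob an expected 0.8 × 70 + 0.2 × 38 = 63.6; Alice offers that and keeps 136.4.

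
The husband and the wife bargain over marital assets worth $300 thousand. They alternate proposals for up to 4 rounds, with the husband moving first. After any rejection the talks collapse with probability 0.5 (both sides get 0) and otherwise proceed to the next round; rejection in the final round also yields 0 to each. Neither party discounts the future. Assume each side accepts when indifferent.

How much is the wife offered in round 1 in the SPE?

112.5

Round 4 (the wife proposes): rejection yields 0 for the husband; the wife offers 0 and keeps 300.
Round 3 (the husband proposes): rejecting gives the wife an expected 0.5 × 300 = 150. The husband offers 150 and keeps 300 − 150 = 150.
Round 2 (the wife proposes): rejecting gives the husband an expected 0.5 × 150 = 75. The wife offers 75 and keeps 300 − 75 = 225.
Round 1 (the husband proposes): rejecting gives the wife an expected 0.5 × 225 = 112.5. The husband offers 112.5 and keeps 300 − 112.5 = 187.5.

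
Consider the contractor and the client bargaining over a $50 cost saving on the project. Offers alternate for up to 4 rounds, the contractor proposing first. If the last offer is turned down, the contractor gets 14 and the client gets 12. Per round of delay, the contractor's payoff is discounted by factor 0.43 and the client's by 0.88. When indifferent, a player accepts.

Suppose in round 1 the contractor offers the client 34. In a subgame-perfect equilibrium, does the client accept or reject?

Round 4 (the client proposes): the contractor gets 14 if talks fail, so the client offers 14 and keeps 36.
Round 3 (the contractor proposes): the client can get 36 next round, worth 0.88 × 36 = 31.68 now, so the contractor offers 31.68, keeping 18.32.
Round 2 (the client proposes): the contractor can get 18.32 next round, worth 0.43 × 18.32 = 7.8776 now; the client offers that and keeps 42.1224.
So by rejecting in round 1, the client gets 42.1224 next round, worth 0.88 × 42.1224 = 37.067712 now.
Offer 34 < 37.067712, so the client rejects.

Reject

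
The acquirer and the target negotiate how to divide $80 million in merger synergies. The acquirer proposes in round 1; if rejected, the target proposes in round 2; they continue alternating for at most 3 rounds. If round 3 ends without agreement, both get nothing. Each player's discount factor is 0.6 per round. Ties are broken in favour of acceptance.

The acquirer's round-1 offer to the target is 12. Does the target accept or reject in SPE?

Reject

Round 3 (the acquirer proposes): the target will accept anything ≥ 0, so the acquirer offers 0 and keeps 80.
Round 2 (the target proposes): the acquirer can get 80 next round, worth 0.6 × 80 = 48 now; the target offers that and keeps 32.
So by rejecting in round 1, the target gets 32 next round, worth 0.6 × 32 = 19.2 now.
Offer 12 < 19.2, so the target rejects.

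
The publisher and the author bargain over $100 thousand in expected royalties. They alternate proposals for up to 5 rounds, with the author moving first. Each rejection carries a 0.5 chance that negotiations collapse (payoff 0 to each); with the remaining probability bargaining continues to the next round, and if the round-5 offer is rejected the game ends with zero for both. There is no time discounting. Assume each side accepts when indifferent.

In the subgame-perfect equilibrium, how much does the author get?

Round 5 (the author proposes): rejection yields 0 for the publisher; the author offers 0 and keeps 100.
Round 4 (the publisher proposes): rejecting gives the author an expected 0.5 × 100 = 50, so the publisher offers 50, keeping 50.
Round 3 (the author proposes): rejecting gives the publisher an expected 0.5 × 50 = 25, so the author offers 25, keeping 75.
Round 2 (the publisher proposes): rejecting gives the author an expected 0.5 × 75 = 37.5; the publisher offers that and keeps 62.5.
Round 1 (the author proposes): rejecting gives the publisher an expected 0.5 × 62.5 = 31.25. The author offers 31.25 and keeps 100 − 31.25 = 68.75.

68.75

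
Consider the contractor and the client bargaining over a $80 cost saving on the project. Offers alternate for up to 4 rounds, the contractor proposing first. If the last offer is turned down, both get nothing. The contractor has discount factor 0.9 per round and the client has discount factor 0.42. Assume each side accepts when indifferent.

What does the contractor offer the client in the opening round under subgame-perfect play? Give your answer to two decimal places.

Round 4 (the client proposes): the contractor will accept anything ≥ 0, so the client offers 0 and keeps 80.
Round 3 (the contractor proposes): the client can get 80 next round, worth 0.42 × 80 = 33.6 now. The contractor offers 33.6 and keeps 80 − 33.6 = 46.4.
Round 2 (the client proposes): the contractor can get 46.4 next round, worth 0.9 × 46.4 = 41.76 now; the client offers that and keeps 38.24.
Round 1 (the contractor proposes): the client can get 38.24 next round, worth 0.42 × 38.24 = 16.0608 now, so the contractor offers 16.0608, keeping 63.9392.

16.06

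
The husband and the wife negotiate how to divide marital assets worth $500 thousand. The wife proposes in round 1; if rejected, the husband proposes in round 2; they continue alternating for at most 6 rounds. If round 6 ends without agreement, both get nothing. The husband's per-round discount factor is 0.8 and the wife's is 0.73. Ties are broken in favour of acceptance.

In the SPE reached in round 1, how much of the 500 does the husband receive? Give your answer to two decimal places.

307.49

Work backward from the last round.
Round 6 (the husband proposes): the wife will accept anything ≥ 0, so the husband offers 0 and keeps 500.
Round 5 (the wife proposes): the husband can get 500 next round, worth 0.8 × 500 = 400 now; the wife offers that and keeps 100.
Round 4 (the husband proposes): the wife can get 100 next round, worth 0.73 × 100 = 73 now, so the husband offers 73, keeping 427.
Round 3 (the wife proposes): the husband can get 427 next round, worth 0.8 × 427 = 341.6 now, so the wife offers 341.6, keeping 158.4.
Round 2 (the husband proposes): the wife can get 158.4 next round, worth 0.73 × 158.4 = 115.632 now; the husband offers that and keeps 384.368.
Round 1 (the wife proposes): the husband can get 384.368 next round, worth 0.8 × 384.368 = 307.4944 now, so the wife offers 307.4944, keeping 192.5056.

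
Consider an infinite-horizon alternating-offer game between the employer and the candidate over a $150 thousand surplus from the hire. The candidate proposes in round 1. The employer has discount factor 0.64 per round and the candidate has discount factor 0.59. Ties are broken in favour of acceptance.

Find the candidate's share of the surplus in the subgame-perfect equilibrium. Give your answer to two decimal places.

In a stationary SPE each proposer offers the other exactly their discounted continuation value.
If the candidate keeps x when proposing and the employer keeps y when proposing, then x = 150 − 0.64y and y = 150 − 0.59x.
Solving: x = 150(1 − 0.64) / (1 − 0.59·0.64) = 54 / 0.6224 ≈ 86.7609.
The employer gets 150 − 86.7609 ≈ 63.2391.

86.76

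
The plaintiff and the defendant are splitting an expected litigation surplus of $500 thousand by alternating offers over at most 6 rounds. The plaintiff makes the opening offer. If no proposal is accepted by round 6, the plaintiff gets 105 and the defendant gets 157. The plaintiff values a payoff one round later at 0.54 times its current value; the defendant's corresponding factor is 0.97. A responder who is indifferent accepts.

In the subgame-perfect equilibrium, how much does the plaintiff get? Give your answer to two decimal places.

Work backward from the last round.
Round 6 (the defendant proposes): the plaintiff gets 105 if talks fail, so the defendant offers 105 and keeps 395.
Round 5 (the plaintiff proposes): the defendant can get 395 next round, worth 0.97 × 395 = 383.15 now; the plaintiff offers that and keeps 116.85.
Round 4 (the defendant proposes): the plaintiff can get 116.85 next round, worth 0.54 × 116.85 = 63.099 now; the defendant offers that and keeps 436.901.
Round 3 (the plaintiff proposes): the defendant can get 436.901 next round, worth 0.97 × 436.901 = 423.79397 now. The plaintiff offers 423.79397 and keeps 500 − 423.79397 = 76.20603.
Round 2 (the defendant proposes): the plaintiff can get 76.20603 next round, worth 0.54 × 76.20603 = 41.1512562 now. The defendant offers 41.1512562 and keeps 500 − 41.1512562 = 458.8487438.
Round 1 (the plaintiff proposes): the defendant can get 458.8487438 next round, worth 0.97 × 458.8487438 = 445.083281486 now. The plaintiff offers 445.083281486 and keeps 500 − 445.083281486 = 54.916718514.

54.92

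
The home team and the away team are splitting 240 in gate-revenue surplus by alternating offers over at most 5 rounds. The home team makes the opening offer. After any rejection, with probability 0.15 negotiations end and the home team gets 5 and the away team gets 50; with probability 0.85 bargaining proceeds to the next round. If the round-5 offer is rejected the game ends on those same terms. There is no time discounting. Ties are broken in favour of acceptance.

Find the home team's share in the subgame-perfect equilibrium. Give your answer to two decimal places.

149.37

Round 5 (the home team proposes): the away team gets 50 if talks fail, so the home team offers 50 and keeps 190.
Round 4 (the away team proposes): rejecting gives the home team an expected 0.85 × 190 + 0.15 × 5 = 162.25, so the away team offers 162.25, keeping 77.75.
Round 3 (the home team proposes): rejecting gives the away team an expected 0.85 × 77.75 + 0.15 × 50 = 73.5875. The home team offers 73.5875 and keeps 240 − 73.5875 = 166.4125.
Round 2 (the away team proposes): rejecting gives the home team an expected 0.85 × 166.4125 + 0.15 × 5 = 142.200625. The away team offers 142.200625 and keeps 240 − 142.200625 = 97.799375.
Round 1 (the home team proposes): rejecting gives the away team an expected 0.85 × 97.799375 + 0.15 × 50 = 90.62946875. The home team offers 90.62946875 and keeps 240 − 90.62946875 = 149.37053125.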